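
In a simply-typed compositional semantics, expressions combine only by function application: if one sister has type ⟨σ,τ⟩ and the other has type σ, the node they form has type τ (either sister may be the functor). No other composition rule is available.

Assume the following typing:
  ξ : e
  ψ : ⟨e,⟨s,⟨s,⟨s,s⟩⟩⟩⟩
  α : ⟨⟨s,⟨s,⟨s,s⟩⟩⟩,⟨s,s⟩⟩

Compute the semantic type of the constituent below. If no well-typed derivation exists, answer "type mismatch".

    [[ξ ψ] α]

[ξ ψ]: ⟨e,⟨s,⟨s,⟨s,s⟩⟩⟩⟩ applied to e yields ⟨s,⟨s,⟨s,s⟩⟩⟩.
[[ξ ψ] α]: ⟨⟨s,⟨s,⟨s,s⟩⟩⟩,⟨s,s⟩⟩ applied to ⟨s,⟨s,⟨s,s⟩⟩⟩ yields ⟨s,s⟩.

⟨s,s⟩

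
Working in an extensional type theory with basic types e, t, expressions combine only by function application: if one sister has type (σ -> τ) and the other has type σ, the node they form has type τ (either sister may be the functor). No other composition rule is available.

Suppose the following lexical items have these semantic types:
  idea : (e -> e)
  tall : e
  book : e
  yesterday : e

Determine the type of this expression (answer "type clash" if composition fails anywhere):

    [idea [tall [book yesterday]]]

At [book yesterday]: neither e nor e can take the other as argument; the node is ill-typed.

type clash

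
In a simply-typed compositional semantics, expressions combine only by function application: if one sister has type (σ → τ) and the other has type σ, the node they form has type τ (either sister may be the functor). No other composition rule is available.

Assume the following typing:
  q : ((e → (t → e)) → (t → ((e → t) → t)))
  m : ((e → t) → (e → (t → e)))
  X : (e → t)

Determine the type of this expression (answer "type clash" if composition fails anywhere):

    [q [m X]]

[m X]: functor m : ((e → t) → (e → (t → e))), argument X : (e → t); result (e → (t → e)).
[q [m X]]: functor q : ((e → (t → e)) → (t → ((e → t) → t))), argument [m X] : (e → (t → e)); result (t → ((e → t) → t)).

(t → ((e → t) → t))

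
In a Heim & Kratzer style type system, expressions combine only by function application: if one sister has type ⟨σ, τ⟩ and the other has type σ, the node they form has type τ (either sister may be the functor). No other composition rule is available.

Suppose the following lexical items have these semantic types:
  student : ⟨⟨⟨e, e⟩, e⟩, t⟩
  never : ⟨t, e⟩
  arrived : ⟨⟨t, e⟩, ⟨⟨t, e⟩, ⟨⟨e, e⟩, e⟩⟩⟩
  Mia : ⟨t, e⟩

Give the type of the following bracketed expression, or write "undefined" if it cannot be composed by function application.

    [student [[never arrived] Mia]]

t

[never arrived]: ⟨⟨t, e⟩, ⟨⟨t, e⟩, ⟨⟨e, e⟩, e⟩⟩⟩ applied to ⟨t, e⟩ yields ⟨⟨t, e⟩, ⟨⟨e, e⟩, e⟩⟩.
[[never arrived] Mia]: ⟨⟨t, e⟩, ⟨⟨e, e⟩, e⟩⟩ applied to ⟨t, e⟩ yields ⟨⟨e, e⟩, e⟩.
[student [[never arrived] Mia]]: ⟨⟨⟨e, e⟩, e⟩, t⟩ applied to ⟨⟨e, e⟩, e⟩ yields t.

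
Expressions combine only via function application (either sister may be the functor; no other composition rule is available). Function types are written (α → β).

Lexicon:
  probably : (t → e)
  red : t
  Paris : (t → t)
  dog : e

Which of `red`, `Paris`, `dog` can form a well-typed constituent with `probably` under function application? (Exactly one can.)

red

red — combines: probably : (t → e) takes red : t as argument, giving e.
Paris : (t → t) — neither side's domain matches the other.
dog : e — neither side's domain matches the other.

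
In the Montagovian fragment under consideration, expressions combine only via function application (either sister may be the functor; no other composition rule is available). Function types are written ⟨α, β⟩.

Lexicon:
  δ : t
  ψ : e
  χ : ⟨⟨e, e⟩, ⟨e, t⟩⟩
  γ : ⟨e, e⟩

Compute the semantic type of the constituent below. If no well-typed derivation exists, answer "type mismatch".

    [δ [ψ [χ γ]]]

At [χ γ], χ : ⟨⟨e, e⟩, ⟨e, t⟩⟩ takes γ : ⟨e, e⟩, giving ⟨e, t⟩.
At [ψ [χ γ]], [χ γ] : ⟨e, t⟩ takes ψ : e, giving t.
[δ [ψ [χ γ]]]: t with t — neither is a function whose domain matches the other; composition fails here.

type mismatch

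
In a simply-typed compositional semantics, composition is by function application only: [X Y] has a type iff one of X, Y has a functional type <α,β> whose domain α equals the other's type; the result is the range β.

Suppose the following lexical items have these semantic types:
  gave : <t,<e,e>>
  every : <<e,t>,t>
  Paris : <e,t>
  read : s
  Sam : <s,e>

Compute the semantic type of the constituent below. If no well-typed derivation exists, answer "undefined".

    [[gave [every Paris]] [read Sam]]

e

[every Paris]: every is <<e,t>,t>, Paris is <e,t>; result t.
[gave [every Paris]]: gave is <t,<e,e>>, [every Paris] is t; result <e,e>.
[read Sam]: Sam is <s,e>, read is s; result e.
[[gave [every Paris]] [read Sam]]: [gave [every Paris]] is <e,e>, [read Sam] is e; result e.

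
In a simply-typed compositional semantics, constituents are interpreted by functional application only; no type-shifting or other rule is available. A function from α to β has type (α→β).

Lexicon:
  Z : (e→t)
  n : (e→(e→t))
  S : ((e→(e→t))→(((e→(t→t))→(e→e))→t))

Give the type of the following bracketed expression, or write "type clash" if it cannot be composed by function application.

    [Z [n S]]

type clash

[n S]: functor S : ((e→(e→t))→(((e→(t→t))→(e→e))→t)), argument n : (e→(e→t)); result (((e→(t→t))→(e→e))→t).
[Z [n S]]: (e→t) and (((e→(t→t))→(e→e))→t) cannot combine by function application — type clash.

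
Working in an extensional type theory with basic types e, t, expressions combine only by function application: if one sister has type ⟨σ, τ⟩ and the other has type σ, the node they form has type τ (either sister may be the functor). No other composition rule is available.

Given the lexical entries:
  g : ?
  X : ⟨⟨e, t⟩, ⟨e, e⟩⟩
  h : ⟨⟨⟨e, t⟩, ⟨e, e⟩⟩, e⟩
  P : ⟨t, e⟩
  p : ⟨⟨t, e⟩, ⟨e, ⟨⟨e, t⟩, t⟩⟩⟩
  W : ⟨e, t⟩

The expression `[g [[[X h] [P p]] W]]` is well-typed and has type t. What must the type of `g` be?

[g [[[X h] [P p]] W]] is required to be t. [[[X h] [P p]] W] : t cannot yield t as functor, so g : ⟨t, t⟩.

⟨t, t⟩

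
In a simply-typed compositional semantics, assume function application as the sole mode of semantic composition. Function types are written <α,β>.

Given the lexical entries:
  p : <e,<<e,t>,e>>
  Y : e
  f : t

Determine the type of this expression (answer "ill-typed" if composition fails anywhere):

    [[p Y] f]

[p Y]: functor p : <e,<<e,t>,e>>, argument Y : e; result <<e,t>,e>.
At [[p Y] f]: neither <<e,t>,e> nor t can take the other as argument; the node is ill-typed.

ill-typed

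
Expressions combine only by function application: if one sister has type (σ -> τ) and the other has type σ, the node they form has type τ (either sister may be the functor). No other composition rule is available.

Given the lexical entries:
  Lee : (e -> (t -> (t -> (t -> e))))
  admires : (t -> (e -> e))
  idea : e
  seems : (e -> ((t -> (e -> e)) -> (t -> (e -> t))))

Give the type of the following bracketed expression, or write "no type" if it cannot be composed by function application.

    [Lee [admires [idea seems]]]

[idea seems]: (e -> ((t -> (e -> e)) -> (t -> (e -> t)))) applied to e yields ((t -> (e -> e)) -> (t -> (e -> t))).
[admires [idea seems]]: ((t -> (e -> e)) -> (t -> (e -> t))) applied to (t -> (e -> e)) yields (t -> (e -> t)).
At [Lee [admires [idea seems]]]: neither (e -> (t -> (t -> (t -> e)))) nor (t -> (e -> t)) can take the other as argument; the node is ill-typed.

no type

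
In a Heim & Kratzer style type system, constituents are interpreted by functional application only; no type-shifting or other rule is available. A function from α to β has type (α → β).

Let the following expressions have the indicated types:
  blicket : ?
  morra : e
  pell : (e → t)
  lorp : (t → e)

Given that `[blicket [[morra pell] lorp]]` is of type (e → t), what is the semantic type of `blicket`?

At [blicket [[morra pell] lorp]] (required: (e → t)): [[morra pell] lorp] is e, which is not a function with range (e → t); hence blicket is the functor — type (e → (e → t)).

(e → (e → t))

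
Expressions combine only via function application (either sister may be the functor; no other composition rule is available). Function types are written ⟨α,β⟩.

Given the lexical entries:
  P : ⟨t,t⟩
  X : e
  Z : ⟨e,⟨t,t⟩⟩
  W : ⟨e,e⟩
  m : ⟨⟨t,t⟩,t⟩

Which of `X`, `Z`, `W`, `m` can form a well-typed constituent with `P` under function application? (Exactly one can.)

m

X : e — neither side's domain matches the other.
Z : ⟨e,⟨t,t⟩⟩ — neither side's domain matches the other.
W : ⟨e,e⟩ — neither side's domain matches the other.
m — combines: m : ⟨⟨t,t⟩,t⟩ takes P : ⟨t,t⟩ as argument, giving t.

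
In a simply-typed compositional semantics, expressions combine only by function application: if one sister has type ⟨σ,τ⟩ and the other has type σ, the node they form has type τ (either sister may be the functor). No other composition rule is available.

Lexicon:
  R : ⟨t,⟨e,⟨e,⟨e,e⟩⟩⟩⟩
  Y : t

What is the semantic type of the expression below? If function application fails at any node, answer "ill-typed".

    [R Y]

[R Y]: ⟨t,⟨e,⟨e,⟨e,e⟩⟩⟩⟩ applied to t yields ⟨e,⟨e,⟨e,e⟩⟩⟩.

⟨e,⟨e,⟨e,e⟩⟩⟩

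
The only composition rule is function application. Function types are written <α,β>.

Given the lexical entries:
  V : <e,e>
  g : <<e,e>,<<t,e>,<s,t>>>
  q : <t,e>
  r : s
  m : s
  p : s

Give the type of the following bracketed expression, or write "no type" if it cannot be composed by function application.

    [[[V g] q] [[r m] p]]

[V g]: functor g : <<e,e>,<<t,e>,<s,t>>>, argument V : <e,e>; result <<t,e>,<s,t>>.
[[V g] q]: functor [V g] : <<t,e>,<s,t>>, argument q : <t,e>; result <s,t>.
[r m]: s with s — neither is a function whose domain matches the other; composition fails here.

no type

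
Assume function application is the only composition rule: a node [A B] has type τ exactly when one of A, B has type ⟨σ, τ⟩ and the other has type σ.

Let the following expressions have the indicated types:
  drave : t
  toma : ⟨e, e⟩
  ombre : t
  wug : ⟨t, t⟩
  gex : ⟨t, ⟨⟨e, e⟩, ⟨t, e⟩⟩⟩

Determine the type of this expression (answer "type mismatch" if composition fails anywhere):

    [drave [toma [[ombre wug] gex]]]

[ombre wug]: ⟨t, t⟩ applied to t yields t.
[[ombre wug] gex]: ⟨t, ⟨⟨e, e⟩, ⟨t, e⟩⟩⟩ applied to t yields ⟨⟨e, e⟩, ⟨t, e⟩⟩.
[toma [[ombre wug] gex]]: ⟨⟨e, e⟩, ⟨t, e⟩⟩ applied to ⟨e, e⟩ yields ⟨t, e⟩.
[drave [toma [[ombre wug] gex]]]: ⟨t, e⟩ applied to t yields e.

e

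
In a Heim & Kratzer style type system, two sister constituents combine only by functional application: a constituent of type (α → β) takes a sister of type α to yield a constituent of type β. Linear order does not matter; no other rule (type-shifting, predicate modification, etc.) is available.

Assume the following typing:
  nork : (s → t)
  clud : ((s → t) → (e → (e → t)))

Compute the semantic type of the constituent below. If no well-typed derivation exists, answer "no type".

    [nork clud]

At [nork clud], clud : ((s → t) → (e → (e → t))) takes nork : (s → t), giving (e → (e → t)).

(e → (e → t))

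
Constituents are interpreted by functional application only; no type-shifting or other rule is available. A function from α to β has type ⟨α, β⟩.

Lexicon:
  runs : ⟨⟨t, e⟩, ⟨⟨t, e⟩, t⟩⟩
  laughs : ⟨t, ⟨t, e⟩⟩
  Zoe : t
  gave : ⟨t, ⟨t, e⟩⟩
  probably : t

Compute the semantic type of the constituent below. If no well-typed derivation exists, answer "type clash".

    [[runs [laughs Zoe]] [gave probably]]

[laughs Zoe]: ⟨t, ⟨t, e⟩⟩ applied to t yields ⟨t, e⟩.
[runs [laughs Zoe]]: ⟨⟨t, e⟩, ⟨⟨t, e⟩, t⟩⟩ applied to ⟨t, e⟩ yields ⟨⟨t, e⟩, t⟩.
[gave probably]: ⟨t, ⟨t, e⟩⟩ applied to t yields ⟨t, e⟩.
[[runs [laughs Zoe]] [gave probably]]: ⟨⟨t, e⟩, t⟩ applied to ⟨t, e⟩ yields t.

t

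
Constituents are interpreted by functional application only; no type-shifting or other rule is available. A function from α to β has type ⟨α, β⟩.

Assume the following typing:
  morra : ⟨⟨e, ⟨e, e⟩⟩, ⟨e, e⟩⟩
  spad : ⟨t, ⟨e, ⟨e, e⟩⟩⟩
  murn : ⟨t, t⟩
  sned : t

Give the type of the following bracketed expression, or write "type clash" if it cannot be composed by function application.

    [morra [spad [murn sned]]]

⟨e, e⟩

[murn sned]: ⟨t, t⟩ applied to t yields t.
[spad [murn sned]]: ⟨t, ⟨e, ⟨e, e⟩⟩⟩ applied to t yields ⟨e, ⟨e, e⟩⟩.
[morra [spad [murn sned]]]: ⟨⟨e, ⟨e, e⟩⟩, ⟨e, e⟩⟩ applied to ⟨e, ⟨e, e⟩⟩ yields ⟨e, e⟩.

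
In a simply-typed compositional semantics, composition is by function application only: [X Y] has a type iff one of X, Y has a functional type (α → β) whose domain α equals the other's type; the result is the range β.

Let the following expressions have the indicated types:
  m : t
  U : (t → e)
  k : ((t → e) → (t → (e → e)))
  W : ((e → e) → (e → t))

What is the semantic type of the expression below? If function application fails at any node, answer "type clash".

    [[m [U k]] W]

(e → t)

At [U k], k : ((t → e) → (t → (e → e))) takes U : (t → e), giving (t → (e → e)).
At [m [U k]], [U k] : (t → (e → e)) takes m : t, giving (e → e).
At [[m [U k]] W], W : ((e → e) → (e → t)) takes [m [U k]] : (e → e), giving (e → t).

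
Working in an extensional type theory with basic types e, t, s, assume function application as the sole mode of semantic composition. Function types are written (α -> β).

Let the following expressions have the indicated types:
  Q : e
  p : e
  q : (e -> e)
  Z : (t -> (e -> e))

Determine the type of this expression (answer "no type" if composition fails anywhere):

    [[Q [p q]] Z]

no type

[p q]: q is (e -> e), p is e; result e.
[Q [p q]]: e and e cannot combine by function application — type clash.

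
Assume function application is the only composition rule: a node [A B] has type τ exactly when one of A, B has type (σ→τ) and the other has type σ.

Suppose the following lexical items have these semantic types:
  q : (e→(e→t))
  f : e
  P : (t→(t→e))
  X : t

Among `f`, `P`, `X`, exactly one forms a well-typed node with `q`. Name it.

f — combines: q : (e→(e→t)) takes f : e as argument, giving (e→t).
P : (t→(t→e)) — neither side's domain matches the other.
X : t — neither side's domain matches the other.

f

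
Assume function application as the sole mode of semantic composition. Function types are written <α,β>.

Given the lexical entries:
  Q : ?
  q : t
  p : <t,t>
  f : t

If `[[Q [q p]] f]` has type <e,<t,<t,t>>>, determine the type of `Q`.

<t,<t,<e,<t,<t,t>>>>>

[[Q [q p]] f] is required to be <e,<t,<t,t>>>. f : t cannot yield <e,<t,<t,t>>> as functor, so [Q [q p]] : <t,<e,<t,<t,t>>>>.
[Q [q p]] is required to be <t,<e,<t,<t,t>>>>. [q p] : t cannot yield <t,<e,<t,<t,t>>>> as functor, so Q : <t,<t,<e,<t,<t,t>>>>>.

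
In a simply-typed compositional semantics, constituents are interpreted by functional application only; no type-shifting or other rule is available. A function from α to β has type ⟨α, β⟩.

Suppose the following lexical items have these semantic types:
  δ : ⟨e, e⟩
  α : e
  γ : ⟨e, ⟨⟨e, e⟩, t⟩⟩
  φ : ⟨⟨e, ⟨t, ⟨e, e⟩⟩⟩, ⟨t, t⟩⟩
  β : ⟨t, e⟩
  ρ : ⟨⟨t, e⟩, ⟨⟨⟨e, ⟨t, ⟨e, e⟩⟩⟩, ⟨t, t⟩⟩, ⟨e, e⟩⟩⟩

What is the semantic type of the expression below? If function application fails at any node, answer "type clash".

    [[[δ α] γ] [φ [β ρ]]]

t

[δ α]: ⟨e, e⟩ applied to e yields e.
[[δ α] γ]: ⟨e, ⟨⟨e, e⟩, t⟩⟩ applied to e yields ⟨⟨e, e⟩, t⟩.
[β ρ]: ⟨⟨t, e⟩, ⟨⟨⟨e, ⟨t, ⟨e, e⟩⟩⟩, ⟨t, t⟩⟩, ⟨e, e⟩⟩⟩ applied to ⟨t, e⟩ yields ⟨⟨⟨e, ⟨t, ⟨e, e⟩⟩⟩, ⟨t, t⟩⟩, ⟨e, e⟩⟩.
[φ [β ρ]]: ⟨⟨⟨e, ⟨t, ⟨e, e⟩⟩⟩, ⟨t, t⟩⟩, ⟨e, e⟩⟩ applied to ⟨⟨e, ⟨t, ⟨e, e⟩⟩⟩, ⟨t, t⟩⟩ yields ⟨e, e⟩.
[[[δ α] γ] [φ [β ρ]]]: ⟨⟨e, e⟩, t⟩ applied to ⟨e, e⟩ yields t.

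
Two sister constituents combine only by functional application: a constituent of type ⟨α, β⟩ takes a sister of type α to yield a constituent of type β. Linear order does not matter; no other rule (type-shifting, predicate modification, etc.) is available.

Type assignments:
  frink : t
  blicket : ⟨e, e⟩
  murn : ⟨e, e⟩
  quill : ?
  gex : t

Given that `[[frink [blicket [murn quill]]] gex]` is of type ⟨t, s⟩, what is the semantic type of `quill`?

[[frink [blicket [murn quill]]] gex] is required to be ⟨t, s⟩. gex : t cannot yield ⟨t, s⟩ as functor, so [frink [blicket [murn quill]]] : ⟨t, ⟨t, s⟩⟩.
[frink [blicket [murn quill]]] is required to be ⟨t, ⟨t, s⟩⟩. frink : t cannot yield ⟨t, ⟨t, s⟩⟩ as functor, so [blicket [murn quill]] : ⟨t, ⟨t, ⟨t, s⟩⟩⟩.
[blicket [murn quill]] is required to be ⟨t, ⟨t, ⟨t, s⟩⟩⟩. blicket : ⟨e, e⟩ cannot yield ⟨t, ⟨t, ⟨t, s⟩⟩⟩ as functor, so [murn quill] : ⟨⟨e, e⟩, ⟨t, ⟨t, ⟨t, s⟩⟩⟩⟩.
[murn quill] is required to be ⟨⟨e, e⟩, ⟨t, ⟨t, ⟨t, s⟩⟩⟩⟩. murn : ⟨e, e⟩ cannot yield ⟨⟨e, e⟩, ⟨t, ⟨t, ⟨t, s⟩⟩⟩⟩ as functor, so quill : ⟨⟨e, e⟩, ⟨⟨e, e⟩, ⟨t, ⟨t, ⟨t, s⟩⟩⟩⟩⟩.

⟨⟨e, e⟩, ⟨⟨e, e⟩, ⟨t, ⟨t, ⟨t, s⟩⟩⟩⟩⟩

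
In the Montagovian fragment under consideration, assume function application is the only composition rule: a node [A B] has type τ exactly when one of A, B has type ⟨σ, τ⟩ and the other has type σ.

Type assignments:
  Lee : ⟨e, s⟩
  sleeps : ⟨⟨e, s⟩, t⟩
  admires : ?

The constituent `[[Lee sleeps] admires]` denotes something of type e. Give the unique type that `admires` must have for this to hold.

At [[Lee sleeps] admires] (required: e): [Lee sleeps] is t, which is not a function with range e; hence admires is the functor — type ⟨t, e⟩.

⟨t, e⟩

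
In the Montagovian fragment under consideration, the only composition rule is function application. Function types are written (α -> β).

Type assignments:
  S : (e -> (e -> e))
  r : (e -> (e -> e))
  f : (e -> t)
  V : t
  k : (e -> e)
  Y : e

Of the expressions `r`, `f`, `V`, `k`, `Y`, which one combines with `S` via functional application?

Y

r : (e -> (e -> e)) — neither side's domain matches the other.
f : (e -> t) — neither side's domain matches the other.
V : t — neither side's domain matches the other.
k : (e -> e) — neither side's domain matches the other.
Y — combines: S : (e -> (e -> e)) takes Y : e as argument, giving (e -> e).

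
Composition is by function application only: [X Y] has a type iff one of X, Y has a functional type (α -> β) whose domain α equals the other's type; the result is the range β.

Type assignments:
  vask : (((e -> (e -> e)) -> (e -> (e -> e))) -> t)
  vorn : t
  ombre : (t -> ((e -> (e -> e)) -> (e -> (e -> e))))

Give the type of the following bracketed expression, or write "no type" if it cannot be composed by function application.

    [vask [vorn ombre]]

t

[vorn ombre]: ombre is (t -> ((e -> (e -> e)) -> (e -> (e -> e)))), vorn is t; result ((e -> (e -> e)) -> (e -> (e -> e))).
[vask [vorn ombre]]: vask is (((e -> (e -> e)) -> (e -> (e -> e))) -> t), [vorn ombre] is ((e -> (e -> e)) -> (e -> (e -> e))); result t.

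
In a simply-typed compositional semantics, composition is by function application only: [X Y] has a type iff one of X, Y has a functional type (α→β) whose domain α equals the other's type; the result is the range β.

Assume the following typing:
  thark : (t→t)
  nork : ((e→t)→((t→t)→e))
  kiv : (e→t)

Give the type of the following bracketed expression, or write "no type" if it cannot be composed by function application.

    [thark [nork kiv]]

e

[nork kiv]: nork is ((e→t)→((t→t)→e)), kiv is (e→t); result ((t→t)→e).
[thark [nork kiv]]: [nork kiv] is ((t→t)→e), thark is (t→t); result e.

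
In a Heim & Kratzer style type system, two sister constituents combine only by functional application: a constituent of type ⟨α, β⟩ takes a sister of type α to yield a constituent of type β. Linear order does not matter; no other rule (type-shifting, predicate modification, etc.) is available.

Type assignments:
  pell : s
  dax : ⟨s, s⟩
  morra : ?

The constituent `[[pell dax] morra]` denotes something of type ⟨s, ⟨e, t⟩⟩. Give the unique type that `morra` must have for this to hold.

⟨s, ⟨s, ⟨e, t⟩⟩⟩

[[pell dax] morra] must have type ⟨s, ⟨e, t⟩⟩. The sister [pell dax] has type s; that is not a function onto ⟨s, ⟨e, t⟩⟩, so morra must be the functor, of type ⟨s, ⟨s, ⟨e, t⟩⟩⟩.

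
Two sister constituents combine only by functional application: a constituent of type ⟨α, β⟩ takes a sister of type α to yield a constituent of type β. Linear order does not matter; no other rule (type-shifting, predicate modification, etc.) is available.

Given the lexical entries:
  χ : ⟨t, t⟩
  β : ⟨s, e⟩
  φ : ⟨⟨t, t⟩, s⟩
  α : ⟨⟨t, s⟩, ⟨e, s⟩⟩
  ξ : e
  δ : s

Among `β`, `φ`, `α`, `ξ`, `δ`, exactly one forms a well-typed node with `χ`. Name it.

β : ⟨s, e⟩ — neither side's domain matches the other.
φ — combines: φ : ⟨⟨t, t⟩, s⟩ takes χ : ⟨t, t⟩ as argument, giving s.
α : ⟨⟨t, s⟩, ⟨e, s⟩⟩ — neither side's domain matches the other.
ξ : e — neither side's domain matches the other.
δ : s — neither side's domain matches the other.

φ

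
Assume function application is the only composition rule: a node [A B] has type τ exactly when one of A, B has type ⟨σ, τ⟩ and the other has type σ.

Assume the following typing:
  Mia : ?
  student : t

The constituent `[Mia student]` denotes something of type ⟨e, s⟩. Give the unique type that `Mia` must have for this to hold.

For [Mia student] to have type ⟨e, s⟩ with student of type t, Mia must be the function: Mia : ⟨t, ⟨e, s⟩⟩.

⟨t, ⟨e, s⟩⟩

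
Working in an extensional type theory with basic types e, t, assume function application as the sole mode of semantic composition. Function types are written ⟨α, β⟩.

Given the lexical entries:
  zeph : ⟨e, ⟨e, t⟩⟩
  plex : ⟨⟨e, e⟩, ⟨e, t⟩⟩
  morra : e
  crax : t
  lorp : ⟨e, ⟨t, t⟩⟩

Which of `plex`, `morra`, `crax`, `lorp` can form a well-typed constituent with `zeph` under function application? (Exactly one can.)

morra

plex : ⟨⟨e, e⟩, ⟨e, t⟩⟩ — zeph needs e; plex needs ⟨e, e⟩; neither fits.
morra — combines: zeph : ⟨e, ⟨e, t⟩⟩ takes morra : e as argument, giving ⟨e, t⟩.
crax : t — zeph needs e; crax needs nothing (atomic); neither fits.
lorp : ⟨e, ⟨t, t⟩⟩ — zeph needs e; lorp needs e; neither fits.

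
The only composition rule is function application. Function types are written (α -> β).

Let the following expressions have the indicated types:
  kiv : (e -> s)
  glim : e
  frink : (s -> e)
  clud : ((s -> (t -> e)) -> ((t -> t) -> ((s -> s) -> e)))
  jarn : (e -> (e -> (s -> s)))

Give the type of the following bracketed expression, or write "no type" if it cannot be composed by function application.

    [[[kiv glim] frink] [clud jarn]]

no type

[kiv glim]: functor kiv : (e -> s), argument glim : e; result s.
[[kiv glim] frink]: functor frink : (s -> e), argument [kiv glim] : s; result e.
[clud jarn]: ((s -> (t -> e)) -> ((t -> t) -> ((s -> s) -> e))) with (e -> (e -> (s -> s))) — neither is a function whose domain matches the other; composition fails here.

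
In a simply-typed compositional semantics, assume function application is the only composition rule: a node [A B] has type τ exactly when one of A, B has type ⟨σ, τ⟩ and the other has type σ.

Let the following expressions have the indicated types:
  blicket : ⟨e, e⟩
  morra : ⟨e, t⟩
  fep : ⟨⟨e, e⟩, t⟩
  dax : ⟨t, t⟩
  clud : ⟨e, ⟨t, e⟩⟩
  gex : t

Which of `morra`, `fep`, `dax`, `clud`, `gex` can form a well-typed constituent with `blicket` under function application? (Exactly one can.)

fep

morra : ⟨e, t⟩ — neither side's domain matches the other.
fep — combines: fep : ⟨⟨e, e⟩, t⟩ takes blicket : ⟨e, e⟩ as argument, giving t.
dax : ⟨t, t⟩ — neither side's domain matches the other.
clud : ⟨e, ⟨t, e⟩⟩ — neither side's domain matches the other.
gex : t — neither side's domain matches the other.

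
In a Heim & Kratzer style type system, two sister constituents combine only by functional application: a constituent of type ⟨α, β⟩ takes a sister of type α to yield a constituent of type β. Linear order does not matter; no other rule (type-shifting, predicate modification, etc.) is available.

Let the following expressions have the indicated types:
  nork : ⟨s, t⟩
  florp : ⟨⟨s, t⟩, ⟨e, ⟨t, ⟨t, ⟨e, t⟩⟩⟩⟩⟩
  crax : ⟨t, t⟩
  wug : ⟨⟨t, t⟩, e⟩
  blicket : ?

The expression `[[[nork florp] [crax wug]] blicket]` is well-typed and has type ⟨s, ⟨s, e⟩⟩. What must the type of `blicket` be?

⟨⟨t, ⟨t, ⟨e, t⟩⟩⟩, ⟨s, ⟨s, e⟩⟩⟩

For [[[nork florp] [crax wug]] blicket] to have type ⟨s, ⟨s, e⟩⟩ with [[nork florp] [crax wug]] of type ⟨t, ⟨t, ⟨e, t⟩⟩⟩, blicket must be the function: blicket : ⟨⟨t, ⟨t, ⟨e, t⟩⟩⟩, ⟨s, ⟨s, e⟩⟩⟩.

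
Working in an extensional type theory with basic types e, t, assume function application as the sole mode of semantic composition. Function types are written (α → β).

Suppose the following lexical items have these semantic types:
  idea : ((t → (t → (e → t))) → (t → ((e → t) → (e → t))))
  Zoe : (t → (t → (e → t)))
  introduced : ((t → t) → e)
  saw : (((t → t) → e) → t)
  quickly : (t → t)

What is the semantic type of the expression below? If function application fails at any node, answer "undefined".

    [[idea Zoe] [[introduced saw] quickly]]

[idea Zoe]: idea is ((t → (t → (e → t))) → (t → ((e → t) → (e → t)))), Zoe is (t → (t → (e → t))); result (t → ((e → t) → (e → t))).
[introduced saw]: saw is (((t → t) → e) → t), introduced is ((t → t) → e); result t.
[[introduced saw] quickly]: quickly is (t → t), [introduced saw] is t; result t.
[[idea Zoe] [[introduced saw] quickly]]: [idea Zoe] is (t → ((e → t) → (e → t))), [[introduced saw] quickly] is t; result ((e → t) → (e → t)).

((e → t) → (e → t))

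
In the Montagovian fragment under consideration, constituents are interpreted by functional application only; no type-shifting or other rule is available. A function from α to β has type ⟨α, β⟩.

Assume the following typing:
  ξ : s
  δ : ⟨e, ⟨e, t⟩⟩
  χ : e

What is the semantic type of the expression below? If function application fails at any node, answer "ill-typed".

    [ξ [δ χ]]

ill-typed

At [δ χ], δ : ⟨e, ⟨e, t⟩⟩ takes χ : e, giving ⟨e, t⟩.
[ξ [δ χ]]: s and ⟨e, t⟩ cannot combine by function application — type clash.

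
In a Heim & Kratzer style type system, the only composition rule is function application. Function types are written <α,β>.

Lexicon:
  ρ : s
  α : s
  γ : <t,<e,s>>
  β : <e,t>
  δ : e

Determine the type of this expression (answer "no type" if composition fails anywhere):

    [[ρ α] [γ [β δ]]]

At [ρ α]: neither s nor s can take the other as argument; the node is ill-typed.

no type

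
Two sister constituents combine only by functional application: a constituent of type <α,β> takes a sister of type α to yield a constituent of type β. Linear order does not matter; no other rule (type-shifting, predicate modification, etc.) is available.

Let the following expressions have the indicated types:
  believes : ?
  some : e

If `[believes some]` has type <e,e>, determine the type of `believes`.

<e,<e,e>>

[believes some] must have type <e,e>. The sister some has type e; that is not a function onto <e,e>, so believes must be the functor, of type <e,<e,e>>.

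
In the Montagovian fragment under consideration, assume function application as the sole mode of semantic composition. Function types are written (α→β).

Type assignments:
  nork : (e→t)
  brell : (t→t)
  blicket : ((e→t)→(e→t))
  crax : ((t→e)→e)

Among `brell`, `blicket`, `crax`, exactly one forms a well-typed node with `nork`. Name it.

blicket

brell : (t→t) — no; nork wants e, and brell wants t.
blicket — combines: blicket : ((e→t)→(e→t)) takes nork : (e→t) as argument, giving (e→t).
crax : ((t→e)→e) — no; nork wants e, and crax wants (t→e).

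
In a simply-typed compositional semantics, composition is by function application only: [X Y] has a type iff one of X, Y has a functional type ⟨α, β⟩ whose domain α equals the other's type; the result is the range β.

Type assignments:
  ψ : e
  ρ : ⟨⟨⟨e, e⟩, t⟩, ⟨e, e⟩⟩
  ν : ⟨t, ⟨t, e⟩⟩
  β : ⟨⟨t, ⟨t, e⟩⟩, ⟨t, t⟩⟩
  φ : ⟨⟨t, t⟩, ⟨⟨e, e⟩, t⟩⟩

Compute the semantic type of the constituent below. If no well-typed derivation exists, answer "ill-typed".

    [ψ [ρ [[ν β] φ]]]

e

[ν β]: ⟨⟨t, ⟨t, e⟩⟩, ⟨t, t⟩⟩ applied to ⟨t, ⟨t, e⟩⟩ yields ⟨t, t⟩.
[[ν β] φ]: ⟨⟨t, t⟩, ⟨⟨e, e⟩, t⟩⟩ applied to ⟨t, t⟩ yields ⟨⟨e, e⟩, t⟩.
[ρ [[ν β] φ]]: ⟨⟨⟨e, e⟩, t⟩, ⟨e, e⟩⟩ applied to ⟨⟨e, e⟩, t⟩ yields ⟨e, e⟩.
[ψ [ρ [[ν β] φ]]]: ⟨e, e⟩ applied to e yields e.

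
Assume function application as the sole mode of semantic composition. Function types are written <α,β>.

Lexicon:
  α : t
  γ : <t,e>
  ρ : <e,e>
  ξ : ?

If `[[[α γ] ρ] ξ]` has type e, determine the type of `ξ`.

<e,e>

[[[α γ] ρ] ξ] must have type e. The sister [[α γ] ρ] has type e; that is not a function onto e, so ξ must be the functor, of type <e,e>.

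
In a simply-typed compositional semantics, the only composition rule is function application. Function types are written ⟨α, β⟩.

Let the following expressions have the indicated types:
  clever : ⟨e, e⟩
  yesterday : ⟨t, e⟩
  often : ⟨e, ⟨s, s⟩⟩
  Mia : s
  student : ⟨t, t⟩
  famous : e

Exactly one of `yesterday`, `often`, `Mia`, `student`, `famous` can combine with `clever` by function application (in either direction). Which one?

famous

yesterday : ⟨t, e⟩ — clever needs e; yesterday needs t; neither fits.
often : ⟨e, ⟨s, s⟩⟩ — clever needs e; often needs e; neither fits.
Mia : s — clever needs e; Mia needs nothing (atomic); neither fits.
student : ⟨t, t⟩ — clever needs e; student needs t; neither fits.
famous — combines: clever : ⟨e, e⟩ takes famous : e as argument, giving e.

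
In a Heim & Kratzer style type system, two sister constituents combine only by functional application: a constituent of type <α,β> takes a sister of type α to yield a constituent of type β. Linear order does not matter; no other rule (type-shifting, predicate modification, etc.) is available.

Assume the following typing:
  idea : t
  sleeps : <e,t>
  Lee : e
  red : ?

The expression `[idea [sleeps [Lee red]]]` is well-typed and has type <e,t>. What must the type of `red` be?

For [idea [sleeps [Lee red]]] to have type <e,t> with idea of type t, [sleeps [Lee red]] must be the function: [sleeps [Lee red]] : <t,<e,t>>.
For [sleeps [Lee red]] to have type <t,<e,t>> with sleeps of type <e,t>, [Lee red] must be the function: [Lee red] : <<e,t>,<t,<e,t>>>.
For [Lee red] to have type <<e,t>,<t,<e,t>>> with Lee of type e, red must be the function: red : <e,<<e,t>,<t,<e,t>>>>.

<e,<<e,t>,<t,<e,t>>>>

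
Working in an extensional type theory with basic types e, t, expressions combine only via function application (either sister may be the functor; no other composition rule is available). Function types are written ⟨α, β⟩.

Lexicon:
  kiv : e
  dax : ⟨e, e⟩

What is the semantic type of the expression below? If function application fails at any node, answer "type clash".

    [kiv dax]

[kiv dax]: dax is ⟨e, e⟩, kiv is e; result e.

e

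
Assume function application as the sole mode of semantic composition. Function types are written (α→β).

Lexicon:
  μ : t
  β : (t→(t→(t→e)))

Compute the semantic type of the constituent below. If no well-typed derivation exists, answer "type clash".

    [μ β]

[μ β]: (t→(t→(t→e))) applied to t yields (t→(t→e)).

(t→(t→e))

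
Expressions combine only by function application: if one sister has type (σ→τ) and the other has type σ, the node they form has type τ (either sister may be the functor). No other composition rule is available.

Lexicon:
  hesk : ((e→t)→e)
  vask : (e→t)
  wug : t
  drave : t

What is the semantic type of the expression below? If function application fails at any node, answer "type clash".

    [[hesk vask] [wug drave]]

At [hesk vask], hesk : ((e→t)→e) takes vask : (e→t), giving e.
[wug drave]: t and t cannot combine by function application — type clash.

type clash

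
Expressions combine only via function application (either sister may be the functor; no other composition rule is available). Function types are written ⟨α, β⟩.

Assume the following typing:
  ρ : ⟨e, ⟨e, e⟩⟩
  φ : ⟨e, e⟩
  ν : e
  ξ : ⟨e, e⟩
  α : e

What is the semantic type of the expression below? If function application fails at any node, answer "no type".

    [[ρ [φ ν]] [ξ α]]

[φ ν]: φ is ⟨e, e⟩, ν is e; result e.
[ρ [φ ν]]: ρ is ⟨e, ⟨e, e⟩⟩, [φ ν] is e; result ⟨e, e⟩.
[ξ α]: ξ is ⟨e, e⟩, α is e; result e.
[[ρ [φ ν]] [ξ α]]: [ρ [φ ν]] is ⟨e, e⟩, [ξ α] is e; result e.

e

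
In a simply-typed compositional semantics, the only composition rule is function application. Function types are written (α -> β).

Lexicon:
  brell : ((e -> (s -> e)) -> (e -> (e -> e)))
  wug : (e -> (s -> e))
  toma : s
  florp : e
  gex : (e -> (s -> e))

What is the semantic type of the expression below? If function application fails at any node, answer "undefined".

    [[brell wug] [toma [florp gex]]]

[brell wug]: functor brell : ((e -> (s -> e)) -> (e -> (e -> e))), argument wug : (e -> (s -> e)); result (e -> (e -> e)).
[florp gex]: functor gex : (e -> (s -> e)), argument florp : e; result (s -> e).
[toma [florp gex]]: functor [florp gex] : (s -> e), argument toma : s; result e.
[[brell wug] [toma [florp gex]]]: functor [brell wug] : (e -> (e -> e)), argument [toma [florp gex]] : e; result (e -> e).

(e -> e)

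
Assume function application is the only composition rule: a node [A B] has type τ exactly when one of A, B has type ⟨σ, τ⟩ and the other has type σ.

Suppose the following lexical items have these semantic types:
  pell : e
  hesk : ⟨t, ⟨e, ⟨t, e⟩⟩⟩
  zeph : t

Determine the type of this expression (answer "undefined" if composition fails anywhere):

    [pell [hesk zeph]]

[hesk zeph] — hesk of type ⟨t, ⟨e, ⟨t, e⟩⟩⟩ combines with zeph of type t: type ⟨e, ⟨t, e⟩⟩.
[pell [hesk zeph]] — [hesk zeph] of type ⟨e, ⟨t, e⟩⟩ combines with pell of type e: type ⟨t, e⟩.

⟨t, e⟩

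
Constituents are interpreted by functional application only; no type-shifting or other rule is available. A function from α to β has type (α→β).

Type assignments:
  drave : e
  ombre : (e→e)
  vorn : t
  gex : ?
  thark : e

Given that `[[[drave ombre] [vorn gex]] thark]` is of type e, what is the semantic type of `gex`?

At [[[drave ombre] [vorn gex]] thark] (required: e): thark is e, which is not a function with range e; hence [[drave ombre] [vorn gex]] is the functor — type (e→e).
At [[drave ombre] [vorn gex]] (required: (e→e)): [drave ombre] is e, which is not a function with range (e→e); hence [vorn gex] is the functor — type (e→(e→e)).
At [vorn gex] (required: (e→(e→e))): vorn is t, which is not a function with range (e→(e→e)); hence gex is the functor — type (t→(e→(e→e))).

(t→(e→(e→e)))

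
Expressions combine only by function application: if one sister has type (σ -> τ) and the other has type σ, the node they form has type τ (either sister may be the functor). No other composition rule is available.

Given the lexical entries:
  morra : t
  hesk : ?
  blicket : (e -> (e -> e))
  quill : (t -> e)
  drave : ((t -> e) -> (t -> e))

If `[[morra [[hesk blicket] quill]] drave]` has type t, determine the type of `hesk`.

((e -> (e -> e)) -> ((t -> e) -> (t -> (((t -> e) -> (t -> e)) -> t))))

[[morra [[hesk blicket] quill]] drave] must have type t. The sister drave has type ((t -> e) -> (t -> e)); that is not a function onto t, so [morra [[hesk blicket] quill]] must be the functor, of type (((t -> e) -> (t -> e)) -> t).
[morra [[hesk blicket] quill]] must have type (((t -> e) -> (t -> e)) -> t). The sister morra has type t; that is not a function onto (((t -> e) -> (t -> e)) -> t), so [[hesk blicket] quill] must be the functor, of type (t -> (((t -> e) -> (t -> e)) -> t)).
[[hesk blicket] quill] must have type (t -> (((t -> e) -> (t -> e)) -> t)). The sister quill has type (t -> e); that is not a function onto (t -> (((t -> e) -> (t -> e)) -> t)), so [hesk blicket] must be the functor, of type ((t -> e) -> (t -> (((t -> e) -> (t -> e)) -> t))).
[hesk blicket] must have type ((t -> e) -> (t -> (((t -> e) -> (t -> e)) -> t))). The sister blicket has type (e -> (e -> e)); that is not a function onto ((t -> e) -> (t -> (((t -> e) -> (t -> e)) -> t))), so hesk must be the functor, of type ((e -> (e -> e)) -> ((t -> e) -> (t -> (((t -> e) -> (t -> e)) -> t)))).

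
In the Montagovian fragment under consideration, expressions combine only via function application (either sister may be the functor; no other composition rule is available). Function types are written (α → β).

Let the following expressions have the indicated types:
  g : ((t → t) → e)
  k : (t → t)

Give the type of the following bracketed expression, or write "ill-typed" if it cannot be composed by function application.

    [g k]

e

At [g k], g : ((t → t) → e) takes k : (t → t), giving e.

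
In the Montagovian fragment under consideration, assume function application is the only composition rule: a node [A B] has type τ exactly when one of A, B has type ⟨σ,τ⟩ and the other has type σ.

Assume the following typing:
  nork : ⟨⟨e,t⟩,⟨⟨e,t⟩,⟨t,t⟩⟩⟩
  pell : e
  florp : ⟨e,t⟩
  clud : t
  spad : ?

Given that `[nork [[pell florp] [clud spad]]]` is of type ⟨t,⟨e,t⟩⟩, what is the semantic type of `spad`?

[nork [[pell florp] [clud spad]]] is required to be ⟨t,⟨e,t⟩⟩. nork : ⟨⟨e,t⟩,⟨⟨e,t⟩,⟨t,t⟩⟩⟩ cannot yield ⟨t,⟨e,t⟩⟩ as functor, so [[pell florp] [clud spad]] : ⟨⟨⟨e,t⟩,⟨⟨e,t⟩,⟨t,t⟩⟩⟩,⟨t,⟨e,t⟩⟩⟩.
[[pell florp] [clud spad]] is required to be ⟨⟨⟨e,t⟩,⟨⟨e,t⟩,⟨t,t⟩⟩⟩,⟨t,⟨e,t⟩⟩⟩. [pell florp] : t cannot yield ⟨⟨⟨e,t⟩,⟨⟨e,t⟩,⟨t,t⟩⟩⟩,⟨t,⟨e,t⟩⟩⟩ as functor, so [clud spad] : ⟨t,⟨⟨⟨e,t⟩,⟨⟨e,t⟩,⟨t,t⟩⟩⟩,⟨t,⟨e,t⟩⟩⟩⟩.
[clud spad] is required to be ⟨t,⟨⟨⟨e,t⟩,⟨⟨e,t⟩,⟨t,t⟩⟩⟩,⟨t,⟨e,t⟩⟩⟩⟩. clud : t cannot yield ⟨t,⟨⟨⟨e,t⟩,⟨⟨e,t⟩,⟨t,t⟩⟩⟩,⟨t,⟨e,t⟩⟩⟩⟩ as functor, so spad : ⟨t,⟨t,⟨⟨⟨e,t⟩,⟨⟨e,t⟩,⟨t,t⟩⟩⟩,⟨t,⟨e,t⟩⟩⟩⟩⟩.

⟨t,⟨t,⟨⟨⟨e,t⟩,⟨⟨e,t⟩,⟨t,t⟩⟩⟩,⟨t,⟨e,t⟩⟩⟩⟩⟩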